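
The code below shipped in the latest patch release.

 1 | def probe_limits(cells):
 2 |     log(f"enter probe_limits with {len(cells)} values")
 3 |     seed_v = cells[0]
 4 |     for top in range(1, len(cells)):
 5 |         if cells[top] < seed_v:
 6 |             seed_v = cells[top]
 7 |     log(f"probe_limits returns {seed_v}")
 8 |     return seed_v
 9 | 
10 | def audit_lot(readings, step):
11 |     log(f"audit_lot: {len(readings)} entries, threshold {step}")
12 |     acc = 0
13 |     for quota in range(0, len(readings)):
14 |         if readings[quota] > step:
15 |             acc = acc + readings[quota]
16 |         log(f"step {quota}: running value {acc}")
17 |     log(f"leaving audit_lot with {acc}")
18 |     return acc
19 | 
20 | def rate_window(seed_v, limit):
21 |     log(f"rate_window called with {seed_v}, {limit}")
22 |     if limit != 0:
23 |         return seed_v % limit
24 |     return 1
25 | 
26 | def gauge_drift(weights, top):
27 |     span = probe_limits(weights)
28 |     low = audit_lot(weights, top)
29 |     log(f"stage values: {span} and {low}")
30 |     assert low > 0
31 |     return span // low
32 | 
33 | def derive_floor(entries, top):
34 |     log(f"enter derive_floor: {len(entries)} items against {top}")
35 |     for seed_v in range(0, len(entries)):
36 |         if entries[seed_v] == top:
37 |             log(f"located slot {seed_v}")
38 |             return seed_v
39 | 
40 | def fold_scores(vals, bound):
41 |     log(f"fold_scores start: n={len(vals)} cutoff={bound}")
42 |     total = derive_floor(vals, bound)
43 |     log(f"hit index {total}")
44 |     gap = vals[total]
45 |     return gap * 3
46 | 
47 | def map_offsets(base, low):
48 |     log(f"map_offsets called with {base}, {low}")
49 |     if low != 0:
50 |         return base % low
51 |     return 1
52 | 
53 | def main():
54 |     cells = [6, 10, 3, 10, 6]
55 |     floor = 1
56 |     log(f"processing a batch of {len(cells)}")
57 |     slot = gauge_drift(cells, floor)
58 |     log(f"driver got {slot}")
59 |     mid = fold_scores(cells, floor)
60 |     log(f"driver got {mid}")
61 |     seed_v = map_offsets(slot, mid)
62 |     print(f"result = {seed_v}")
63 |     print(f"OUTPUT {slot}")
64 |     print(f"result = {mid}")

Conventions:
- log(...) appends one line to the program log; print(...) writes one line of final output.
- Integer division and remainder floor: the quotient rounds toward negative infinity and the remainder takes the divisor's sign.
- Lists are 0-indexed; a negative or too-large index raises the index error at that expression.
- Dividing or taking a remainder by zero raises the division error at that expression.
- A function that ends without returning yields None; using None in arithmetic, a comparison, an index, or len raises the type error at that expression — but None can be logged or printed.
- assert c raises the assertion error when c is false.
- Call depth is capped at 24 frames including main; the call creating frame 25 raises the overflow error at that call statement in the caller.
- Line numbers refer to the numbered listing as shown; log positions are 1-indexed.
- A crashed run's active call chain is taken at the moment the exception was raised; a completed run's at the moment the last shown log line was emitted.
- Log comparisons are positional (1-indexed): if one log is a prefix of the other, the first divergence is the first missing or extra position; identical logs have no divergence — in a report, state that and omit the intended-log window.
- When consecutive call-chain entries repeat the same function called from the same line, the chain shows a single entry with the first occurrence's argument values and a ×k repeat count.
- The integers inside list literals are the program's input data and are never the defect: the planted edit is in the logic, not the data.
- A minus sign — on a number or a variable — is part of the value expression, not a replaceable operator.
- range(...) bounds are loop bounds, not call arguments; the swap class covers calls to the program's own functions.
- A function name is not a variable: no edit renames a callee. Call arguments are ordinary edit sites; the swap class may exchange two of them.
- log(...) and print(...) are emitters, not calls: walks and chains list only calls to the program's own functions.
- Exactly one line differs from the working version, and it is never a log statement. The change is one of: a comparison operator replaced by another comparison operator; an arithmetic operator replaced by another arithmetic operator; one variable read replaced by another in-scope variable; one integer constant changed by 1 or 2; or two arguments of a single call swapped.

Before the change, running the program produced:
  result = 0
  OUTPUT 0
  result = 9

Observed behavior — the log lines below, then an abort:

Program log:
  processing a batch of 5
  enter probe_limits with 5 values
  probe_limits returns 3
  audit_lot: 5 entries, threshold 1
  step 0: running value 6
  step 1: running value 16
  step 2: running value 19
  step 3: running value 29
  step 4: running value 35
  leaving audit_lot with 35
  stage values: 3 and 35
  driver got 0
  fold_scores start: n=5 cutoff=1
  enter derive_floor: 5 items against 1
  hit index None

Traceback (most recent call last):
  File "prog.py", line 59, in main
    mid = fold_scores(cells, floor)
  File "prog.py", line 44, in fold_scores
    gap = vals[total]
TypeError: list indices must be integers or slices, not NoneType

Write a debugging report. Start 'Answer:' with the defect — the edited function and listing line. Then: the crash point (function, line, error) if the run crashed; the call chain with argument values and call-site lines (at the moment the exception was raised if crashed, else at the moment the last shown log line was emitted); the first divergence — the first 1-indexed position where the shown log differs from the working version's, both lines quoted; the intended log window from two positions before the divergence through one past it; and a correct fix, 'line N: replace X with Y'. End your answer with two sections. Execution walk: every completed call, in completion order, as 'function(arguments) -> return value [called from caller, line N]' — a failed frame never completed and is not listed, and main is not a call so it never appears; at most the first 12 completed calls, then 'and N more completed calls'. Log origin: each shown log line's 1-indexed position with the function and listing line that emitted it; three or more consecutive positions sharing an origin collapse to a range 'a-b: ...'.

Answer: the defect is in main at line 55.
Key observation: The log first diverges at position 4: the faulty run prints 'audit_lot: 5 entries, threshold 1' where the working version prints 'audit_lot: 5 entries, threshold 3'.
Crash: fold_scores, line 44, TypeError.
Call chain: main -> fold_scores([6, 10, 3, 10, 6], 1) (called at line 59).
First divergence: position 4; shown 'audit_lot: 5 entries, threshold 1' vs intended 'audit_lot: 5 entries, threshold 3'.
Intended log window:
  2: enter probe_limits with 5 values
  3: probe_limits returns 3
  4: audit_lot: 5 entries, threshold 3
  5: step 0: running value 6
Execution walk:
  probe_limits([6, 10, 3, 10, 6]) -> 3  [called from gauge_drift, line 27]
  audit_lot([6, 10, 3, 10, 6], 1) -> 35  [called from gauge_drift, line 28]
  gauge_drift([6, 10, 3, 10, 6], 1) -> 0  [called from main, line 57]
  derive_floor([6, 10, 3, 10, 6], 1) -> None  [called from fold_scores, line 42]
Log origins:
  1: logged in main at line 56
  2: logged in probe_limits at line 2
  3: logged in probe_limits at line 7
  4: logged in audit_lot at line 11
  5-9: logged in audit_lot at line 16
  10: logged in audit_lot at line 17
  11: logged in gauge_drift at line 29
  12: logged in main at line 58
  13: logged in fold_scores at line 41
  14: logged in derive_floor at line 34
  15: logged in fold_scores at line 43
A correct fix: line 55: replace `1` with `3`.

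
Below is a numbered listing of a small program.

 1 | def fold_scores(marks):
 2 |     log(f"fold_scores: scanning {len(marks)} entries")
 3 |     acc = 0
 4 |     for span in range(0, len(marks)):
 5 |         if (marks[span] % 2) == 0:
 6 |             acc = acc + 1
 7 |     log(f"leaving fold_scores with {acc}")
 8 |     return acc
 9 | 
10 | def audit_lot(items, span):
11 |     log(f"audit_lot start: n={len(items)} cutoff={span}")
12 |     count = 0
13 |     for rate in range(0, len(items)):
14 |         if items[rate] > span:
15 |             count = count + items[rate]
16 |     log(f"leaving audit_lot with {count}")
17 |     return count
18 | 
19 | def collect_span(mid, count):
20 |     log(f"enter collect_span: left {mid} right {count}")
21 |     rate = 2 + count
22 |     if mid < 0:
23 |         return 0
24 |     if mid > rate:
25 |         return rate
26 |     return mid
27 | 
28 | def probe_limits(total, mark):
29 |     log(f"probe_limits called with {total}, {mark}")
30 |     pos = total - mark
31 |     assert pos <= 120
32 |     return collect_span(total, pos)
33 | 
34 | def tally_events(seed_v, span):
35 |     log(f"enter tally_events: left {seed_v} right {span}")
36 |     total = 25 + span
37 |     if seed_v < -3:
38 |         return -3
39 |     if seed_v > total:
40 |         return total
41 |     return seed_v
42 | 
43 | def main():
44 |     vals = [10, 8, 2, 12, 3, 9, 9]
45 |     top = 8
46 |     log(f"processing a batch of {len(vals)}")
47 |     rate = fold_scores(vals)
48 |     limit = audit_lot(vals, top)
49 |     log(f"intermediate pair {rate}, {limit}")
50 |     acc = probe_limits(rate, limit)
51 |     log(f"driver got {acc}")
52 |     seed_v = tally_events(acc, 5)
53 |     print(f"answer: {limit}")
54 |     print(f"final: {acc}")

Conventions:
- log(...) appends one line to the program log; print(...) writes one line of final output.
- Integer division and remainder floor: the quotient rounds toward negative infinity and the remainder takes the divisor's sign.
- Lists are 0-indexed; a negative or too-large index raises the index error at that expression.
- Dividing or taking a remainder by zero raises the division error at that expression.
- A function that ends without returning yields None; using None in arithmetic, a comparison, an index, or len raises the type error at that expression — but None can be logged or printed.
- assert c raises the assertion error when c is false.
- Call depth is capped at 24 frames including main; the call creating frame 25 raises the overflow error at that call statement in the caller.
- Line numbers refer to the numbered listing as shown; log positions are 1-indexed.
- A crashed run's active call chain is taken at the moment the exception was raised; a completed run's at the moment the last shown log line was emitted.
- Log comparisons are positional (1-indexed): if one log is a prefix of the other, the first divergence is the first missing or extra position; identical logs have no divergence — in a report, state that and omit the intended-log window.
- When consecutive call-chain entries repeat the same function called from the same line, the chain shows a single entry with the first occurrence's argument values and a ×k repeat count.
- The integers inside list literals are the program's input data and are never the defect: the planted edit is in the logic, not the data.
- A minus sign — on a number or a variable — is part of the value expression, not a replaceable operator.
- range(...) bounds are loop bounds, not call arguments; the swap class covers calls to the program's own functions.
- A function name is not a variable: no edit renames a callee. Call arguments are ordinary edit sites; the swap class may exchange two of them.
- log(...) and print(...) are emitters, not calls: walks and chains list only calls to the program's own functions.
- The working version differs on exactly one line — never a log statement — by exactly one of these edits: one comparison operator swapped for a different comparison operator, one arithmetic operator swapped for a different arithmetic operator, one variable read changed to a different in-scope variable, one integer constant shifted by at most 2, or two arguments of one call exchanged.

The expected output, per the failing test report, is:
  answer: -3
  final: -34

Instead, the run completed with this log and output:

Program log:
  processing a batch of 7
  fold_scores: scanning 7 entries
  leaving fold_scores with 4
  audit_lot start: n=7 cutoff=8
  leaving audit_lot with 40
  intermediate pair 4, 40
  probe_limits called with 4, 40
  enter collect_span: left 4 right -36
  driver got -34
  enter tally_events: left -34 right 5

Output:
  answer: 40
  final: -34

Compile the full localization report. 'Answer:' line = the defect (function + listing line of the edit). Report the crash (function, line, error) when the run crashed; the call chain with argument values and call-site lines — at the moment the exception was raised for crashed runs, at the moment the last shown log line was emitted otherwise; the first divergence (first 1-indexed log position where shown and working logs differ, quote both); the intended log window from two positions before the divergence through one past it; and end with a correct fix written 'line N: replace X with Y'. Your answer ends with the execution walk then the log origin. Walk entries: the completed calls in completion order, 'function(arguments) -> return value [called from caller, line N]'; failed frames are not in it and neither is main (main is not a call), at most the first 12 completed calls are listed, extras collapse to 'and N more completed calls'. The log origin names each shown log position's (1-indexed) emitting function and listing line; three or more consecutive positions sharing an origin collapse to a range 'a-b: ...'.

Answer: the defect is in main at line 53.
Core observation: Every logged value matches the working version; the printed result is what differs.
Call chain: main -> tally_events(-34, 5) (called at line 52).
First divergence: none (the log streams are identical).
Execution walk:
  fold_scores([10, 8, 2, 12, 3, 9, 9]) -> 4  [called from main, line 47]
  audit_lot([10, 8, 2, 12, 3, 9, 9], 8) -> 40  [called from main, line 48]
  collect_span(4, -36) -> -34  [called from probe_limits, line 32]
  probe_limits(4, 40) -> -34  [called from main, line 50]
  tally_events(-34, 5) -> -3  [called from main, line 52]
Log origin:
  1: emitted by main (line 46)
  2: emitted by fold_scores (line 2)
  3: emitted by fold_scores (line 7)
  4: emitted by audit_lot (line 11)
  5: emitted by audit_lot (line 16)
  6: emitted by main (line 49)
  7: emitted by probe_limits (line 29)
  8: emitted by collect_span (line 20)
  9: emitted by main (line 51)
  10: emitted by tally_events (line 35)
A correct fix: line 53: replace `limit` with `seed_v`.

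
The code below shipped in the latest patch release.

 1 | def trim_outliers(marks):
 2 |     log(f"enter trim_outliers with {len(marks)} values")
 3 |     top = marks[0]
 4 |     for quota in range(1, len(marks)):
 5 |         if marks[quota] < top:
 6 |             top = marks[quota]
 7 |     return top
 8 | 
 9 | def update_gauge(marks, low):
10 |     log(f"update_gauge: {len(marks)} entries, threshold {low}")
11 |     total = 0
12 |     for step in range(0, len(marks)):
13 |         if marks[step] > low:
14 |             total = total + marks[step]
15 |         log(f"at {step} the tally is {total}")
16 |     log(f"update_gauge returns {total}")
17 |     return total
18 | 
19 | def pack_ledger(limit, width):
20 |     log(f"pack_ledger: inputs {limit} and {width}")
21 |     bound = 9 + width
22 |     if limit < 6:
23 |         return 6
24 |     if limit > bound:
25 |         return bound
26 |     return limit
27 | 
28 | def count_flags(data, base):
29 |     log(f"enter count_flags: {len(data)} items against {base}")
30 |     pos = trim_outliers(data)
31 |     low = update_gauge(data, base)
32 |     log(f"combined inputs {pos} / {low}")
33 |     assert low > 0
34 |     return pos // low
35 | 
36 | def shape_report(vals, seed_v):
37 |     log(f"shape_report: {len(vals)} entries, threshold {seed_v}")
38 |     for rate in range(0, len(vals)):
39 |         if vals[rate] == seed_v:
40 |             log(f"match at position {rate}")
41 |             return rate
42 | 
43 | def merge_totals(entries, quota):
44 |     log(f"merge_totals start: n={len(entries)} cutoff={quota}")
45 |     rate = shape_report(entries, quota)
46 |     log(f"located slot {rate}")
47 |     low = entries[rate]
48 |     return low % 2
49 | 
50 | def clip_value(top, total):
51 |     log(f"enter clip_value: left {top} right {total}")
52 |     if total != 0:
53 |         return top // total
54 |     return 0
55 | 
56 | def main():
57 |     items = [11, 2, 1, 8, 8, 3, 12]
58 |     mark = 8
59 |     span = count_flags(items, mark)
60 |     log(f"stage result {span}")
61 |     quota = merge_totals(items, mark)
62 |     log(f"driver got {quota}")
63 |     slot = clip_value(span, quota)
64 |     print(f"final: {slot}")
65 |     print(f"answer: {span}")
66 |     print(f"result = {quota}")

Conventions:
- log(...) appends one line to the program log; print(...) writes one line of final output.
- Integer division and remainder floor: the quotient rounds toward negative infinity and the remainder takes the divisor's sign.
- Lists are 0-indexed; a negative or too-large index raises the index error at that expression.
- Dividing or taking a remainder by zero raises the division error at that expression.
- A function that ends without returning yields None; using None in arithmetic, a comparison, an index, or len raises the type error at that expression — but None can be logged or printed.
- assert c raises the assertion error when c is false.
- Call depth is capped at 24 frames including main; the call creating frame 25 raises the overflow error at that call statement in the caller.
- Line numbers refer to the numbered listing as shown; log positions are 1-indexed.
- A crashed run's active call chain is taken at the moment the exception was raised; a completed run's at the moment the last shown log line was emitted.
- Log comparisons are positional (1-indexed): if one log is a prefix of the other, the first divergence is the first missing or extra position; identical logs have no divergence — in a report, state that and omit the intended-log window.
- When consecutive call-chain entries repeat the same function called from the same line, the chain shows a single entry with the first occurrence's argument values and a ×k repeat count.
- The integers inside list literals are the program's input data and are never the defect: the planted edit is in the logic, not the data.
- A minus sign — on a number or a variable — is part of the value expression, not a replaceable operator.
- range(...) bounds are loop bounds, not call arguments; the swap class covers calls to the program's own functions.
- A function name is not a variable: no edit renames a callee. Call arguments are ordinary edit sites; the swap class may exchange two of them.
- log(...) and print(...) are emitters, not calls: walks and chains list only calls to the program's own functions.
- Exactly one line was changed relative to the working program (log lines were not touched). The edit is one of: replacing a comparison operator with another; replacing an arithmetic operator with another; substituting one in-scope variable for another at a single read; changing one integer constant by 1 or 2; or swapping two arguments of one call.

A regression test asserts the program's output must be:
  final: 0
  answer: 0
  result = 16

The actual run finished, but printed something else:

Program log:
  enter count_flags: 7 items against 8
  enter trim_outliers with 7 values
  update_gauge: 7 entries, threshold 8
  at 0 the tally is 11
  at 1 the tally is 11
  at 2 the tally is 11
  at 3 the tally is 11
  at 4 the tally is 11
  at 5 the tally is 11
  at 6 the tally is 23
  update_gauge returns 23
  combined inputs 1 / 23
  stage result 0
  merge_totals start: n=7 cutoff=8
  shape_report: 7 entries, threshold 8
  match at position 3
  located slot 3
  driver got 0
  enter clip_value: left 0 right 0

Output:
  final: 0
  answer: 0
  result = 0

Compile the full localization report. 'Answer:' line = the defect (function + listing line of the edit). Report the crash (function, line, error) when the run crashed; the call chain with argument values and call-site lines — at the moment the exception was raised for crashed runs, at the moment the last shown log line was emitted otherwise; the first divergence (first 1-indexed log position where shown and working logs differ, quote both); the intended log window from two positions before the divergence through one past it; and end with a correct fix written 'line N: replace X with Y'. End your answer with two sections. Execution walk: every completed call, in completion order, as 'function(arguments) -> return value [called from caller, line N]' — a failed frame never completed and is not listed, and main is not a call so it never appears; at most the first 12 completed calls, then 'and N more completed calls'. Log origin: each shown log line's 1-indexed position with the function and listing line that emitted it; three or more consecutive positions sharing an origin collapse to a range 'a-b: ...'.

Answer: the defect is in merge_totals at line 48.
The tell: Position 18 is the first bad log line: 'driver got 0' should read 'driver got 16'.
Call chain: main -> clip_value(0, 0) (called at line 63).
First divergence: position 18; shown 'driver got 0' vs intended 'driver got 16'.
Intended log window:
  16: match at position 3
  17: located slot 3
  18: driver got 16
  19: enter clip_value: left 0 right 16
Execution walk:
  trim_outliers([11, 2, 1, 8, 8, 3, 12]) -> 1  [called from count_flags, line 30]
  update_gauge([11, 2, 1, 8, 8, 3, 12], 8) -> 23  [called from count_flags, line 31]
  count_flags([11, 2, 1, 8, 8, 3, 12], 8) -> 0  [called from main, line 59]
  shape_report([11, 2, 1, 8, 8, 3, 12], 8) -> 3  [called from merge_totals, line 45]
  merge_totals([11, 2, 1, 8, 8, 3, 12], 8) -> 0  [called from main, line 61]
  clip_value(0, 0) -> 0  [called from main, line 63]
Log origin:
  1: from count_flags, line 29
  2: from trim_outliers, line 2
  3: from update_gauge, line 10
  4-10: from update_gauge, line 15
  11: from update_gauge, line 16
  12: from count_flags, line 32
  13: from main, line 60
  14: from merge_totals, line 44
  15: from shape_report, line 37
  16: from shape_report, line 40
  17: from merge_totals, line 46
  18: from main, line 62
  19: from clip_value, line 51
A correct fix: line 48: replace `%` with `*`.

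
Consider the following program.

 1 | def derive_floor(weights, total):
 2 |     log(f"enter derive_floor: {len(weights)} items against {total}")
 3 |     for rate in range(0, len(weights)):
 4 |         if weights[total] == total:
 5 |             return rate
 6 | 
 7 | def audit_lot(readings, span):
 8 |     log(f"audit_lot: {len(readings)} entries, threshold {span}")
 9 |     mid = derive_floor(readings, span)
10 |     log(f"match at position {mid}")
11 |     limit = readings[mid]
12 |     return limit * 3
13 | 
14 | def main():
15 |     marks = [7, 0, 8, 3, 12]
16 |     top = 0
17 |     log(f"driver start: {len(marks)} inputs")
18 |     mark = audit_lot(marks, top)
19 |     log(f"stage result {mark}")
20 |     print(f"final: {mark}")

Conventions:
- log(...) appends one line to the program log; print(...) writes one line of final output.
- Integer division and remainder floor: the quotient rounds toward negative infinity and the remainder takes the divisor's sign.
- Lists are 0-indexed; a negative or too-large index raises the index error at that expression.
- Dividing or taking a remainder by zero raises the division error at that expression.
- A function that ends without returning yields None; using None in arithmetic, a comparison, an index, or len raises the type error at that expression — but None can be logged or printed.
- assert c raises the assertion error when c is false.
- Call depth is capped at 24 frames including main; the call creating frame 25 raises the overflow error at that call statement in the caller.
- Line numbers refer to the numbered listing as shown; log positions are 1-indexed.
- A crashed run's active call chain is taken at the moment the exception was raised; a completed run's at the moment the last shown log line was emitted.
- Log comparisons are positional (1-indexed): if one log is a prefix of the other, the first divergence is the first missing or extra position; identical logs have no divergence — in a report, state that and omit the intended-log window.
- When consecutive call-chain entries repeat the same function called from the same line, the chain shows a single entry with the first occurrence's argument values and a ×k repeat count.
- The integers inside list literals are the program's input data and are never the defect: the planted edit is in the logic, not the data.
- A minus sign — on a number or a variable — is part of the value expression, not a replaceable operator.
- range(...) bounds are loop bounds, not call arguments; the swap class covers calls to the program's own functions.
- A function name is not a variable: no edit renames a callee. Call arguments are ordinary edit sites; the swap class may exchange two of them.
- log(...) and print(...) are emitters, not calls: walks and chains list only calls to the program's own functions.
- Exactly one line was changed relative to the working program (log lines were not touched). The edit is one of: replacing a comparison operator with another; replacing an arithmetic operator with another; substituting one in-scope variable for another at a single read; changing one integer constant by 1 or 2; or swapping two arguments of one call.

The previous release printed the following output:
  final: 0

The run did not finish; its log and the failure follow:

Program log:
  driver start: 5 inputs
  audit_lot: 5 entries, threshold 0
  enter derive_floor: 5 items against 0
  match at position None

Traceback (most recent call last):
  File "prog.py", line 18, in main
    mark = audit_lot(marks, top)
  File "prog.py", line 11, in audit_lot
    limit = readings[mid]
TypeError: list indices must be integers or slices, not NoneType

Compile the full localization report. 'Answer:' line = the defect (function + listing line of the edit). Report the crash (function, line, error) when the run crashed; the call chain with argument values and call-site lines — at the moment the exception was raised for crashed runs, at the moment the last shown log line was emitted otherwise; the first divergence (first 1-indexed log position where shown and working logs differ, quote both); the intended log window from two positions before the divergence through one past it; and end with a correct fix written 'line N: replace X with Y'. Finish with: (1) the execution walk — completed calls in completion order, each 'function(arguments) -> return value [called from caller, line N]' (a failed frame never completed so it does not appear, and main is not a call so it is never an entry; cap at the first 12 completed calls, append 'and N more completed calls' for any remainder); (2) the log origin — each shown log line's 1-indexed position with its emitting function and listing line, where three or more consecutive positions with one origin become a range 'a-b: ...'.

Answer: the defect is in derive_floor at line 4.
Key fact: Everything matches until log position 4, which reads 'match at position None' in place of 'match at position 1'.
Crash: audit_lot, line 11, TypeError.
Call chain: main -> audit_lot([7, 0, 8, 3, 12], 0) (called at line 18).
First divergence: position 4 — the shown line 'match at position None' should read 'match at position 1'.
Intended log window:
  2: audit_lot: 5 entries, threshold 0
  3: enter derive_floor: 5 items against 0
  4: match at position 1
  5: stage result 0
Execution walk:
  derive_floor([7, 0, 8, 3, 12], 0) -> None  [called from audit_lot, line 9]
Log line origins:
  1: emitted by main (line 17)
  2: emitted by audit_lot (line 8)
  3: emitted by derive_floor (line 2)
  4: emitted by audit_lot (line 10)
A correct fix: line 4: replace `weights[total]` with `weights[rate]`.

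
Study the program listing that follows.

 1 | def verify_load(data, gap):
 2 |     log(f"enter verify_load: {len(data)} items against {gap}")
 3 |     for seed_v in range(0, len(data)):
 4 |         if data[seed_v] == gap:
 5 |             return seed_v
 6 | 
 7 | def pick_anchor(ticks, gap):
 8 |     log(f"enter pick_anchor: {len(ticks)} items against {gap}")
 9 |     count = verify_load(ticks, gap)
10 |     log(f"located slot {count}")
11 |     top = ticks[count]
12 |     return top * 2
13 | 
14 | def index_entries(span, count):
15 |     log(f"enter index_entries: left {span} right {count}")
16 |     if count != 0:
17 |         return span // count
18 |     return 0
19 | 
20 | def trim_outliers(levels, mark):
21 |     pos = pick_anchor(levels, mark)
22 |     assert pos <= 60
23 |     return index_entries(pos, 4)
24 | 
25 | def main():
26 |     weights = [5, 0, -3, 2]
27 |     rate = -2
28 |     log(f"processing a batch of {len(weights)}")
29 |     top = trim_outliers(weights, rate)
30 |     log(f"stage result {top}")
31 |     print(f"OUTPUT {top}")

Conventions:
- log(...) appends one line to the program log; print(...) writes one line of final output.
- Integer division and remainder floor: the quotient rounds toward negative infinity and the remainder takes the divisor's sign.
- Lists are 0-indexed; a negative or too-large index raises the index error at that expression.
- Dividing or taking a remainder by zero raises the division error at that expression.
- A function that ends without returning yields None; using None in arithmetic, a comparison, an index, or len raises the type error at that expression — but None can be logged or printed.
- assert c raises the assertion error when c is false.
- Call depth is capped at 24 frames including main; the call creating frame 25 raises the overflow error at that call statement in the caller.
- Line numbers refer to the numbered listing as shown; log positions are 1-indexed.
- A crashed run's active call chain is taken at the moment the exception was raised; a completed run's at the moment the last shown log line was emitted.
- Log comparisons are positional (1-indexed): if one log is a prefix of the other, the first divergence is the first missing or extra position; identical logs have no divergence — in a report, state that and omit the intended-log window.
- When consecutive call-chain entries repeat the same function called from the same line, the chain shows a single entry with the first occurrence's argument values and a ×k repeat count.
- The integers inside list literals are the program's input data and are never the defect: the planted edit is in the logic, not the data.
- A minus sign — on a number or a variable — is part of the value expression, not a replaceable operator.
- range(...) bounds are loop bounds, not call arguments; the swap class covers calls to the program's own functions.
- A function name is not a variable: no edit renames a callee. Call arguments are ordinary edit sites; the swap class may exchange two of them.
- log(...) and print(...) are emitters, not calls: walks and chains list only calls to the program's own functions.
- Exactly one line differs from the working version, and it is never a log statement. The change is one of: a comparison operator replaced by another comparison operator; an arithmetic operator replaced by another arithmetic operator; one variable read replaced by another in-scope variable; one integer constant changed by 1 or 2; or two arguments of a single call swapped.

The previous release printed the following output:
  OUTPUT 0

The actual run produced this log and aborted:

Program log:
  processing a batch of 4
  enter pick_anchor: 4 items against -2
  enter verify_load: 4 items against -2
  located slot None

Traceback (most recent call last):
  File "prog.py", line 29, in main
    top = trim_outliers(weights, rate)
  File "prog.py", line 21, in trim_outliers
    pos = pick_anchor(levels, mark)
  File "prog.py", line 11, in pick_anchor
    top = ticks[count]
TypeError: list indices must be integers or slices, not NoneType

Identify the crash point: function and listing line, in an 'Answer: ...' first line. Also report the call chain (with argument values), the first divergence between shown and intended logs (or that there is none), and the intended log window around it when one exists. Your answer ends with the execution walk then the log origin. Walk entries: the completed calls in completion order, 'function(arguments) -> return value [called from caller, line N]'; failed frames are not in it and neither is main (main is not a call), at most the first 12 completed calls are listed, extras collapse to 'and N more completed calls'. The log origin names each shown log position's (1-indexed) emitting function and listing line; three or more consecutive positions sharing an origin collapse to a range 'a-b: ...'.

Answer: the error was raised in pick_anchor, line 11.
Core observation: Position 2 is the first bad log line: 'enter pick_anchor: 4 items against -2' should read 'enter pick_anchor: 4 items against 0'.
Call chain: main -> trim_outliers([5, 0, -3, 2], -2) (called at line 29) -> pick_anchor([5, 0, -3, 2], -2) (called at line 21).
First divergence: at position 2 the run shows 'enter pick_anchor: 4 items against -2' where the working version logs 'enter pick_anchor: 4 items against 0'.
Intended log window:
  1: processing a batch of 4
  2: enter pick_anchor: 4 items against 0
  3: enter verify_load: 4 items against 0
Execution walk:
  verify_load([5, 0, -3, 2], -2) -> None  [called from pick_anchor, line 9]
Origin of each log line:
  1: logged in main at line 28
  2: logged in pick_anchor at line 8
  3: logged in verify_load at line 2
  4: logged in pick_anchor at line 10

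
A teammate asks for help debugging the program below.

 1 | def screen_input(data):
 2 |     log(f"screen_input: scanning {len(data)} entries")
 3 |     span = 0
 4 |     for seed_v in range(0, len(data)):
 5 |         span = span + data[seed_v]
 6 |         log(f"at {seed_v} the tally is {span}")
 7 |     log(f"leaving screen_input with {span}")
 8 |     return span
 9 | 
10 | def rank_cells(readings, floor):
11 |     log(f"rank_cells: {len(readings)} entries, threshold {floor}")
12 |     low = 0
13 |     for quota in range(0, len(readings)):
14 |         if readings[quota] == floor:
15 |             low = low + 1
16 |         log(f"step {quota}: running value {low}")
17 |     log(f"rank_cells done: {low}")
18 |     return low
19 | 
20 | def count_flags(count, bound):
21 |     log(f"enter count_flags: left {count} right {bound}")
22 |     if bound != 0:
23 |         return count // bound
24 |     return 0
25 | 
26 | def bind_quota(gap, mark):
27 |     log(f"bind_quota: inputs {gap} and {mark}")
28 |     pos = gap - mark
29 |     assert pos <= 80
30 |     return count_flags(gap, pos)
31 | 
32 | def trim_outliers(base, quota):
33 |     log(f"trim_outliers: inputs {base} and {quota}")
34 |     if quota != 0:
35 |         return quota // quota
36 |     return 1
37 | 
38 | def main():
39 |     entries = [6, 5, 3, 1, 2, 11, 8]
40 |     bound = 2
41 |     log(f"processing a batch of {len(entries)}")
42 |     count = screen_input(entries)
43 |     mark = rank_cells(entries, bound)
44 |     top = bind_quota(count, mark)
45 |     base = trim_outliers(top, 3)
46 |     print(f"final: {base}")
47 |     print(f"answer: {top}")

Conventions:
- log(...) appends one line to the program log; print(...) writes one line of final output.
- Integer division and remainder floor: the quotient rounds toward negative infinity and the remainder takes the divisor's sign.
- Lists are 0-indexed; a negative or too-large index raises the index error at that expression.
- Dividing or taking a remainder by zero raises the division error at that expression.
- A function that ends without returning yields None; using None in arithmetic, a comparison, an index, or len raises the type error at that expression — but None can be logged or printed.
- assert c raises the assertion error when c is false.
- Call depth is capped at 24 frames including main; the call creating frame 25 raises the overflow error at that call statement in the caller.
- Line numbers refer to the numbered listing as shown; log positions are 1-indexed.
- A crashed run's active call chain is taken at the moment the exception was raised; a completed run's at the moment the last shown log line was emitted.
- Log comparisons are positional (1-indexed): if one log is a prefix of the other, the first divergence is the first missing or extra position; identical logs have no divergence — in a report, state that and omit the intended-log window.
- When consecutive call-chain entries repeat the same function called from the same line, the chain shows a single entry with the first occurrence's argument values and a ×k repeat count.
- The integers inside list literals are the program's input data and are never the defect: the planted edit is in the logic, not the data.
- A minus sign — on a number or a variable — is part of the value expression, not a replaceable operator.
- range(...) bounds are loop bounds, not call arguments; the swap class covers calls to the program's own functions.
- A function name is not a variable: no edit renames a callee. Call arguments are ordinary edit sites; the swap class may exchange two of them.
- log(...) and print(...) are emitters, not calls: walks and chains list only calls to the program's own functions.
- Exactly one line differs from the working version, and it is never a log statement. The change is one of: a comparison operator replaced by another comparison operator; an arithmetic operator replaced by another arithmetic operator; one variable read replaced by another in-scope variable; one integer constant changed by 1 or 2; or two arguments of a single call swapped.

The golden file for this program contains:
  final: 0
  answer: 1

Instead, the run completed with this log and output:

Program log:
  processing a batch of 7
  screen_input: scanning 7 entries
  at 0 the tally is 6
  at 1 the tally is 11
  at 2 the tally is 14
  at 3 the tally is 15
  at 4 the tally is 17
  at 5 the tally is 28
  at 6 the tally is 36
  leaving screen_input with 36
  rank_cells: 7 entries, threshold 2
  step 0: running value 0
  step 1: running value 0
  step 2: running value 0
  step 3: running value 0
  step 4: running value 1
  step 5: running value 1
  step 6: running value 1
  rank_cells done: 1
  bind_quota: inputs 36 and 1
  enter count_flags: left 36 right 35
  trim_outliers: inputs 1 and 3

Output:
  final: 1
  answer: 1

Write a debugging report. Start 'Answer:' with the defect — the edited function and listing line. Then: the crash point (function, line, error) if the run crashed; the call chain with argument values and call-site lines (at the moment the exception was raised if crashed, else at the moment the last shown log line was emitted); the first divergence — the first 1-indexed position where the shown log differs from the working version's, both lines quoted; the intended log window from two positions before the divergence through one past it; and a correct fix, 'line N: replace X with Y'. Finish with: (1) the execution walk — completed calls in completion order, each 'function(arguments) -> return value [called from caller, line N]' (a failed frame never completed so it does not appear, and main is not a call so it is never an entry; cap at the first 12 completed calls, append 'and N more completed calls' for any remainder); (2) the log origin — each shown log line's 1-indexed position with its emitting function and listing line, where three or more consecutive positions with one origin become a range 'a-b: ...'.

Answer: the defect is in trim_outliers at line 35.
Key fact: Log streams are identical — the defect surfaces only in the printed output.
Call chain: main -> trim_outliers(1, 3) (called at line 45).
First divergence: none (the log streams are identical).
Execution walk:
  screen_input([6, 5, 3, 1, 2, 11, 8]) -> 36  [called from main, line 42]
  rank_cells([6, 5, 3, 1, 2, 11, 8], 2) -> 1  [called from main, line 43]
  count_flags(36, 35) -> 1  [called from bind_quota, line 30]
  bind_quota(36, 1) -> 1  [called from main, line 44]
  trim_outliers(1, 3) -> 1  [called from main, line 45]
Log origins:
  1 — main, line 41
  2 — screen_input, line 2
  3-9 — screen_input, line 6
  10 — screen_input, line 7
  11 — rank_cells, line 11
  12-18 — rank_cells, line 16
  19 — rank_cells, line 17
  20 — bind_quota, line 27
  21 — count_flags, line 21
  22 — trim_outliers, line 33
A correct fix: line 35: replace `quota // quota` with `base // quota`.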